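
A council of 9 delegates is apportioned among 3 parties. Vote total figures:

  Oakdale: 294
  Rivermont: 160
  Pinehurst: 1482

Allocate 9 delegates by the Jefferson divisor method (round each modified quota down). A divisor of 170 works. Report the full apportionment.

Oakdale=1; Rivermont=0; Pinehurst=8

With modified divisor 170: modified quotas Oakdale 1.729, Rivermont 0.941, Pinehurst 8.718.
Rounding down: Oakdale 1, Rivermont 0, Pinehurst 8 (total 9).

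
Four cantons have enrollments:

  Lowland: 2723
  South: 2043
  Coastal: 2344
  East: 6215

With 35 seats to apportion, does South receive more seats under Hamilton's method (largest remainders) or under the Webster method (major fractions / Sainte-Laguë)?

Hamilton

Hamilton: Lowland 7, South 6, Coastal 6, East 16.
Webster: Lowland 7, South 5, Coastal 6, East 17.
South gets 6 under Hamilton and 5 under Webster.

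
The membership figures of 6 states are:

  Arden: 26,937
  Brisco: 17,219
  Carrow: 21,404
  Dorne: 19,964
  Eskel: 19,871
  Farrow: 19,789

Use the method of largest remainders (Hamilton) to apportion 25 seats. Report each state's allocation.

Arden: 5, Brisco: 4, Carrow: 4, Dorne: 4, Eskel: 4, Farrow: 4

Standard divisor: 125184 ÷ 25 ≈ 5007.36.
Standard quotas: Arden 5.3795, Brisco 3.4387, Carrow 4.2745, Dorne 3.9869, Eskel 3.9684, Farrow 3.9520.
Lower quotas: Arden 5, Brisco 3, Carrow 4, Dorne 3, Eskel 3, Farrow 3 (sum 21, leaving 4 seats).
Remainders in descending order: Dorne 0.9869, Eskel 0.9684, Farrow 0.9520, Brisco 0.4387, Arden 0.3795, Carrow 0.2745.
Largest remainders: Dorne, Eskel, Farrow, Brisco receive the extra seats.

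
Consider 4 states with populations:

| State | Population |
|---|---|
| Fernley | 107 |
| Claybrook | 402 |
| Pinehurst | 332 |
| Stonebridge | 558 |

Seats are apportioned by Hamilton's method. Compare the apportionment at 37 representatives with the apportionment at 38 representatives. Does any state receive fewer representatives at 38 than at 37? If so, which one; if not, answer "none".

At 37 seats: Fernley 3, Claybrook 10, Pinehurst 9, Stonebridge 15.
At 38 seats: Fernley 3, Claybrook 11, Pinehurst 9, Stonebridge 15.
No state's allocation decreased.

none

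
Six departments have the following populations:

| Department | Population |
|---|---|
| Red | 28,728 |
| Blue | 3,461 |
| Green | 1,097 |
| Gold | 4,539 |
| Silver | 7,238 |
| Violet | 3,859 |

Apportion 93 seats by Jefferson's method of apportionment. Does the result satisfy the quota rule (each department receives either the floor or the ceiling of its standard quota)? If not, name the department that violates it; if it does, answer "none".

Red

Standard quotas: Red 54.612, Blue 6.579, Green 2.085, Gold 8.629, Silver 13.759, Violet 7.336.
Jefferson allocation: Red 56, Blue 6, Green 2, Gold 8, Silver 14, Violet 7.
Red has quota 54.612 (lower 54, upper 55) but receives 56 — outside the quota interval.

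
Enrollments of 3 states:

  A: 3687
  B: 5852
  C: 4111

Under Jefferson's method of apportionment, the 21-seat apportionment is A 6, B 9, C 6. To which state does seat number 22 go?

C

Priority for the next seat is population ÷ (current seats + 1).
Priorities: A 526.714, B 585.200, C 587.286.
Highest priority: C.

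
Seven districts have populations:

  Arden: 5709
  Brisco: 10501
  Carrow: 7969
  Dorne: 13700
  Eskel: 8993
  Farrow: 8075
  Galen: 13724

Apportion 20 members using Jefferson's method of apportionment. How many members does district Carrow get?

2

Standard divisor 68671/20 ≈ 3433.55; standard quotas: Arden 1.663, Brisco 3.058, Carrow 2.321, Dorne 3.990, Eskel 2.619, Farrow 2.352, Galen 3.997.
Rounding down gives 1, 3, 2, 3, 2, 2, 3 = 16 seats, so the divisor must be adjusted.
With modified divisor 2800: modified quotas Arden 2.039, Brisco 3.750, Carrow 2.846, Dorne 4.893, Eskel 3.212, Farrow 2.884, Galen 4.901.
Rounding down: Arden 2, Brisco 3, Carrow 2, Dorne 4, Eskel 3, Farrow 2, Galen 4 (total 20).
Carrow receives 2.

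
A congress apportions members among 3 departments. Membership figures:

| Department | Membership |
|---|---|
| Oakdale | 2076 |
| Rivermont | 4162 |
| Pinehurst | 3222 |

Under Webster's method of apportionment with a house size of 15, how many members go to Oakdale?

Standard divisor 9460/15 ≈ 630.667; standard quotas: Oakdale 3.292, Rivermont 6.599, Pinehurst 5.109.
Rounding to the nearest integer gives Oakdale 3, Rivermont 7, Pinehurst 5 — total 15, matching the house size, so no adjustment is needed.
Oakdale receives 3.

3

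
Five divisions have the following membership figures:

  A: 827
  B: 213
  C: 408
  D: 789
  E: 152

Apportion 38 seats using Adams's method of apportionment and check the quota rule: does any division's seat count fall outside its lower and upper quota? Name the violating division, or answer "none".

Standard quotas: A 13.154, B 3.388, C 6.490, D 12.550, E 2.418.
Adams allocation: A 13, B 4, C 6, D 12, E 3.
Every allocation lies between the lower and upper quota.

none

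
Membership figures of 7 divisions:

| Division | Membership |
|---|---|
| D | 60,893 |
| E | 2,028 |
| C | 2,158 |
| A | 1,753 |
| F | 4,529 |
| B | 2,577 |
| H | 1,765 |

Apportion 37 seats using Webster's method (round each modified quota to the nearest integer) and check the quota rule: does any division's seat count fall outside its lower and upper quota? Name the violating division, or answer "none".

none

Standard quotas: D 29.762, E 0.991, C 1.055, A 0.857, F 2.214, B 1.260, H 0.863.
Webster allocation: D 30, E 1, C 1, A 1, F 2, B 1, H 1.
Every allocation lies between the lower and upper quota.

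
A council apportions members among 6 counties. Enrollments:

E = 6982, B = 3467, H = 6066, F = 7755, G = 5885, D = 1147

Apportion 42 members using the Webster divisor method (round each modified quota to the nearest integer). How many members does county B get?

Standard divisor 31302/42 ≈ 745.286; standard quotas: E 9.368, B 4.652, H 8.139, F 10.405, G 7.896, D 1.539.
Rounding to the nearest integer gives E 9, B 5, H 8, F 10, G 8, D 2 — total 42, matching the house size, so no adjustment is needed.
B receives 5.

5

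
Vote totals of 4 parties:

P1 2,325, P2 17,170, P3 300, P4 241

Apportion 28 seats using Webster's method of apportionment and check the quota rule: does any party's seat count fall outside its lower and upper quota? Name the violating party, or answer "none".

Standard quotas: P1 3.249, P2 23.995, P3 0.419, P4 0.337.
Webster allocation: P1 3, P2 25, P3 0, P4 0.
P2 has quota 23.995 (lower 23, upper 24) but receives 25 — outside the quota interval.

P2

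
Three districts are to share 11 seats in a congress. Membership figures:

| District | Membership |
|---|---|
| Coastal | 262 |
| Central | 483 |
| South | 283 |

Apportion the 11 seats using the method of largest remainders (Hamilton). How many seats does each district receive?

Coastal=3; Central=5; South=3

Total 1028; standard divisor 1028/11 ≈ 93.455.
Standard quotas: Coastal 2.804, Central 5.168, South 3.028.
Lower quotas: Coastal 2, Central 5, South 3 (sum 10, leaving 1 seat).
Remainders in descending order: Coastal 0.804, Central 0.168, South 0.028.
The surplus seat goes to Coastal.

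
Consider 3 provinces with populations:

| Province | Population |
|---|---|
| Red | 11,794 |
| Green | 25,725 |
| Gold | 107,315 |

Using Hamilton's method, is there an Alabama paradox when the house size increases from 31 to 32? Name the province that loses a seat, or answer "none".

Red

At 31 seats: Red 3, Green 5, Gold 23.
At 32 seats: Red 2, Green 6, Gold 24.
Red drops from 3 to 2.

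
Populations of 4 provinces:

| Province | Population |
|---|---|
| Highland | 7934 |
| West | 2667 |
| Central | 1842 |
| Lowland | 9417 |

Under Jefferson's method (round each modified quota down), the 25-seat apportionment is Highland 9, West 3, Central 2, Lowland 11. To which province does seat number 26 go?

Priority for the next seat is population ÷ (current seats + 1).
Priorities: Highland 793.400, West 666.750, Central 614.000, Lowland 784.750.
Highest priority: Highland.

Highland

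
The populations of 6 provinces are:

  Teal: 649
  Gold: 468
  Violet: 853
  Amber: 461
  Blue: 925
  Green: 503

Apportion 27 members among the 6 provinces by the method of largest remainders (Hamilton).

Teal 5; Gold 3; Violet 6; Amber 3; Blue 6; Green 4

Total 3859; standard divisor 3859/27 ≈ 142.926.
Standard quotas: Teal 4.541, Gold 3.274, Violet 5.968, Amber 3.225, Blue 6.472, Green 3.519.
Lower quotas: Teal 4, Gold 3, Violet 5, Amber 3, Blue 6, Green 3 (sum 24, leaving 3 seats).
Remainders in descending order: Violet 0.968, Teal 0.541, Green 0.519, Blue 0.472, Gold 0.274, Amber 0.225.
The surplus seats go to Violet, Teal, Green.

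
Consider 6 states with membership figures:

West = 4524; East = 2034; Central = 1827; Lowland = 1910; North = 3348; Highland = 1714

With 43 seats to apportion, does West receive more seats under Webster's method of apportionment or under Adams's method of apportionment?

Webster: West 13, East 6, Central 5, Lowland 5, North 9, Highland 5.
Adams: West 12, East 6, Central 5, Lowland 6, North 9, Highland 5.
West gets 13 under Webster and 12 under Adams.

Webster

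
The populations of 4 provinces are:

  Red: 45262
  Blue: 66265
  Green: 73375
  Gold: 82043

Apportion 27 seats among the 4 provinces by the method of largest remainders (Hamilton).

Red: 5; Blue: 7; Green: 7; Gold: 8

Standard divisor: 266945 ÷ 27 ≈ 9886.852.
Standard quotas: Red 4.5780, Blue 6.7023, Green 7.4215, Gold 8.2982.
Lower quotas: Red 4, Blue 6, Green 7, Gold 8 (sum 25, leaving 2 seats).
Remainders in descending order: Blue 0.7023, Red 0.5780, Green 0.4215, Gold 0.2982.
The surplus seats go to Blue, Red.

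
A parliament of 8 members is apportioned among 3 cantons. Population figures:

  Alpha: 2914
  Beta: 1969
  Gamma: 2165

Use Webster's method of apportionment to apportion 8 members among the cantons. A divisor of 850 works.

With modified divisor 850: modified quotas Alpha 3.428, Beta 2.316, Gamma 2.547.
Rounding to the nearest integer: Alpha 3, Beta 2, Gamma 3 (total 8).

Alpha 3, Beta 2, Gamma 3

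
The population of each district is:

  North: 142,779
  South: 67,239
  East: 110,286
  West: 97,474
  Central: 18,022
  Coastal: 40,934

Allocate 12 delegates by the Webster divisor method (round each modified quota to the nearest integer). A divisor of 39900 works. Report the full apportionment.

With modified divisor 39900: modified quotas North 3.578, South 1.685, East 2.764, West 2.443, Central 0.452, Coastal 1.026.
Rounding to the nearest integer: North 4, South 2, East 3, West 2, Central 0, Coastal 1 (total 12).

North 4; South 2; East 3; West 2; Central 0; Coastal 1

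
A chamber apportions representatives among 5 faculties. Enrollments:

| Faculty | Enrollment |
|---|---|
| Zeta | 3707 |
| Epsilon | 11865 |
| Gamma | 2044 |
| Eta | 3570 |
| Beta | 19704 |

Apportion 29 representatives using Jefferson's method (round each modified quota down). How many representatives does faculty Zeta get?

2

Standard divisor 40890/29 ≈ 1410; standard quotas: Zeta 2.629, Epsilon 8.415, Gamma 1.450, Eta 2.532, Beta 13.974.
Rounding down gives 2, 8, 1, 2, 13 = 26 seats, so the divisor must be adjusted.
With modified divisor 1300: modified quotas Zeta 2.852, Epsilon 9.127, Gamma 1.572, Eta 2.746, Beta 15.157.
Rounding down: Zeta 2, Epsilon 9, Gamma 1, Eta 2, Beta 15 (total 29).
Zeta receives 2.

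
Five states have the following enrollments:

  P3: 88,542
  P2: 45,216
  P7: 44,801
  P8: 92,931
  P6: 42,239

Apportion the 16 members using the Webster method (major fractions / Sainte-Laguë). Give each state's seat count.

P3: 5, P2: 2, P7: 2, P8: 5, P6: 2

Standard divisor 313729/16 ≈ 19608.062; standard quotas: P3 4.516, P2 2.306, P7 2.285, P8 4.739, P6 2.154.
Rounding to the nearest integer gives P3 5, P2 2, P7 2, P8 5, P6 2 — total 16, matching the house size, so no adjustment is needed.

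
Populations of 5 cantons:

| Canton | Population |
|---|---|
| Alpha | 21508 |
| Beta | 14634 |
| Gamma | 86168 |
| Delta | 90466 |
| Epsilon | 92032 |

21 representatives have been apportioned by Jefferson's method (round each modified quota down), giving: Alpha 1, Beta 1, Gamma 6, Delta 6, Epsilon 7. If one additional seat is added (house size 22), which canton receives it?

Delta

Priority for the next seat is population ÷ (current seats + 1).
Priorities: Alpha 10754.000, Beta 7317.000, Gamma 12309.714, Delta 12923.714, Epsilon 11504.000.
Highest priority: Delta.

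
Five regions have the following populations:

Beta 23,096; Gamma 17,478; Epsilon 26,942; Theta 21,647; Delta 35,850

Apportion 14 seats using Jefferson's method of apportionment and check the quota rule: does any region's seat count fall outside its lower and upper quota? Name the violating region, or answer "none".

none

Standard quotas: Beta 2.586, Gamma 1.957, Epsilon 3.017, Theta 2.424, Delta 4.015.
Jefferson allocation: Beta 3, Gamma 2, Epsilon 3, Theta 2, Delta 4.
Every allocation lies between the lower and upper quota.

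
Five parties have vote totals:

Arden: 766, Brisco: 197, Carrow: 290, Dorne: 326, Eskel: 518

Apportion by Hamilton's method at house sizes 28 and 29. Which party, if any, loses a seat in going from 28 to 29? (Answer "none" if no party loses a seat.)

At 28 seats: Arden 10, Brisco 3, Carrow 4, Dorne 4, Eskel 7.
At 29 seats: Arden 11, Brisco 3, Carrow 4, Dorne 4, Eskel 7.
No party's allocation decreased.

none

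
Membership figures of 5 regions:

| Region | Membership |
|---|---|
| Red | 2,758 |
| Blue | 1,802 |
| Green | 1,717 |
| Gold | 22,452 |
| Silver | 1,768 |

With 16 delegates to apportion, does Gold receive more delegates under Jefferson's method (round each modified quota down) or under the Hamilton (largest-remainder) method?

Jefferson

Jefferson: Red 1, Blue 1, Green 0, Gold 13, Silver 1.
Hamilton: Red 1, Blue 1, Green 1, Gold 12, Silver 1.
Gold gets 13 under Jefferson and 12 under Hamilton.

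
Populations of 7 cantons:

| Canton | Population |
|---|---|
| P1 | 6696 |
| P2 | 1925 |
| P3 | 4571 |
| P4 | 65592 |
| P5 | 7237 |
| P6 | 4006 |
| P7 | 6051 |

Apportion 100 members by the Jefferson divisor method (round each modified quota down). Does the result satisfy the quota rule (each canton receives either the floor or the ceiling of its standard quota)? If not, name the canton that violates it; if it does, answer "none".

P4

Standard quotas: P1 6.969, P2 2.004, P3 4.758, P4 68.270, P5 7.532, P6 4.170, P7 6.298.
Jefferson allocation: P1 7, P2 2, P3 4, P4 70, P5 7, P6 4, P7 6.
P4 has quota 68.270 (lower 68, upper 69) but receives 70 — outside the quota interval.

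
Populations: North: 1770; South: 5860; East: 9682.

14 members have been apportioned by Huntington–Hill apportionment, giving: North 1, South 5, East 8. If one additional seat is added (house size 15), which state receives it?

Priority for the next seat is population ÷ (√(s·(s+1))).
Priorities: North 1251.579, South 1069.885, East 1141.035.
Highest priority: North.

North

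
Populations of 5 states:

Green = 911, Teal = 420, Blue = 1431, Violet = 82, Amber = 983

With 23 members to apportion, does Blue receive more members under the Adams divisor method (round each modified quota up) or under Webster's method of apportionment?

Adams: Green 5, Teal 3, Blue 8, Violet 1, Amber 6.
Webster: Green 5, Teal 3, Blue 9, Violet 0, Amber 6.
Blue gets 8 under Adams and 9 under Webster.

Webster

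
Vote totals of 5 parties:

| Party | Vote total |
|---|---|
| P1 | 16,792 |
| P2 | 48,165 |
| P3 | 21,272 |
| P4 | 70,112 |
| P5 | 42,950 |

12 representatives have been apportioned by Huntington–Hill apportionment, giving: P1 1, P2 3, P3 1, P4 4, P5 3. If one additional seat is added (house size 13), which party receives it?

P4

Priority for the next seat is population ÷ (√(s·(s+1))).
Priorities: P1 11873.737, P2 13904.038, P3 15041.575, P4 15677.520, P5 12398.597.
Highest priority: P4.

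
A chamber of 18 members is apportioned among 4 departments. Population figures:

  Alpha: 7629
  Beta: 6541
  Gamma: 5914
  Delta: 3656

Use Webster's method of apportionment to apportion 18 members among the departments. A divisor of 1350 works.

Alpha=6, Beta=5, Gamma=4, Delta=3

With modified divisor 1350: modified quotas Alpha 5.651, Beta 4.845, Gamma 4.381, Delta 2.708.
Rounding to the nearest integer: Alpha 6, Beta 5, Gamma 4, Delta 3 (total 18).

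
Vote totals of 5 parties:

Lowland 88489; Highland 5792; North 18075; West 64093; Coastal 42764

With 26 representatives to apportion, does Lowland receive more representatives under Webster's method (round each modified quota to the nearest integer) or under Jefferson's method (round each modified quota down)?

Webster: Lowland 10, Highland 1, North 2, West 8, Coastal 5.
Jefferson: Lowland 11, Highland 0, North 2, West 8, Coastal 5.
Lowland gets 10 under Webster and 11 under Jefferson.

Jefferson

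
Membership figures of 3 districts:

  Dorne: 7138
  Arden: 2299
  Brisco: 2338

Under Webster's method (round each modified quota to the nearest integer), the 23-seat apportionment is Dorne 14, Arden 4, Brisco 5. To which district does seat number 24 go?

Priority for the next seat is population ÷ (current seats + 0.5).
Priorities: Dorne 492.276, Arden 510.889, Brisco 425.091.
Highest priority: Arden.

Arden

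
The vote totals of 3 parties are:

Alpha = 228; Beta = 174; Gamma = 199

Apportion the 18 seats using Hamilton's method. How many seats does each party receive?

Alpha=7; Beta=5; Gamma=6

Total 601; standard divisor 601/18 ≈ 33.389.
Standard quotas: Alpha 6.829, Beta 5.211, Gamma 5.960.
Lower quotas: Alpha 6, Beta 5, Gamma 5 (sum 16, leaving 2 seats).
Remainders in descending order: Gamma 0.960, Alpha 0.829, Beta 0.211.
Largest remainders: Gamma, Alpha receive the extra seats.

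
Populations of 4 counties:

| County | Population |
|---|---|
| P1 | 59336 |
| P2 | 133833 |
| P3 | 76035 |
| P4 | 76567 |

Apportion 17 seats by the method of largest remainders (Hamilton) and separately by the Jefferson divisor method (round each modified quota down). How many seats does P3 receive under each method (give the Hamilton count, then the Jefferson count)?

4 and 3

Hamilton: P1 3, P2 6, P3 4, P4 4.
Jefferson: P1 3, P2 7, P3 3, P4 4.
P3 gets 4 under Hamilton and 3 under Jefferson.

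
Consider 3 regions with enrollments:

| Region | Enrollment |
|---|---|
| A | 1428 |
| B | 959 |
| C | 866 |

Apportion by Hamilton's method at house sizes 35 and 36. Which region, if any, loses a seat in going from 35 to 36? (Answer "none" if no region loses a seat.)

none

At 35 seats: A 16, B 10, C 9.
At 36 seats: A 16, B 11, C 9.
No region's allocation decreased.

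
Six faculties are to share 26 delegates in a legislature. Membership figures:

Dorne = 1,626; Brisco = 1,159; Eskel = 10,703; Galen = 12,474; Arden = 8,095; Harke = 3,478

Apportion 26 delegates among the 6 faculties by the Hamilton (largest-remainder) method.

Standard divisor: 37535 ÷ 26 ≈ 1443.654.
Standard quotas: Dorne 1.1263, Brisco 0.8028, Eskel 7.4138, Galen 8.6406, Arden 5.6073, Harke 2.4092.
Lower quotas: Dorne 1, Brisco 0, Eskel 7, Galen 8, Arden 5, Harke 2 (sum 23, leaving 3 seats).
Remainders in descending order: Brisco 0.8028, Galen 0.6406, Arden 0.6073, Eskel 0.4138, Harke 0.4092, Dorne 0.1263.
Largest remainders: Brisco, Galen, Arden receive the extra seats.

Dorne 1, Brisco 1, Eskel 7, Galen 9, Arden 6, Harke 2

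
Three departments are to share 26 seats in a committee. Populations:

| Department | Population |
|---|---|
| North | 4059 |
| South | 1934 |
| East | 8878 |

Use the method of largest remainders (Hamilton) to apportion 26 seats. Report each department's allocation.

North 7; South 3; East 16

The standard divisor is 14871/26 ≈ 571.962.
Standard quotas: North 7.0966, South 3.3813, East 15.5220.
Lower quotas: North 7, South 3, East 15 (sum 25, leaving 1 seat).
Remainders in descending order: East 0.5220, South 0.3813, North 0.0966.
The surplus seat goes to East.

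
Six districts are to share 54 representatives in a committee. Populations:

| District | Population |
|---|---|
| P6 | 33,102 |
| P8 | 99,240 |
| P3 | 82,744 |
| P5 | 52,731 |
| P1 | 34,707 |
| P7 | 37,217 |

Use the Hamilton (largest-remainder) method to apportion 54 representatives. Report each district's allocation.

The standard divisor is 339741/54 ≈ 6291.5.
Standard quotas: P6 5.2614, P8 15.7737, P3 13.1517, P5 8.3813, P1 5.5165, P7 5.9154.
Lower quotas: P6 5, P8 15, P3 13, P5 8, P1 5, P7 5 (sum 51, leaving 3 seats).
Remainders in descending order: P7 0.9154, P8 0.7737, P1 0.5165, P5 0.3813, P6 0.2614, P3 0.1517.
The surplus seats go to P7, P8, P1.

P6 5, P8 16, P3 13, P5 8, P1 6, P7 6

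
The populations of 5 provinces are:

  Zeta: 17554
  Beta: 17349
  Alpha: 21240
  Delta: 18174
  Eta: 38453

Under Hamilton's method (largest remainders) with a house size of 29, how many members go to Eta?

10

Standard divisor: 112770 ÷ 29 ≈ 3888.621.
Standard quotas: Zeta 4.5142, Beta 4.4615, Alpha 5.4621, Delta 4.6736, Eta 9.8886.
Lower quotas: Zeta 4, Beta 4, Alpha 5, Delta 4, Eta 9 (sum 26, leaving 3 seats).
Remainders in descending order: Eta 0.8886, Delta 0.6736, Zeta 0.5142, Alpha 0.4621, Beta 0.4615.
The surplus seats go to Eta, Delta, Zeta.
Eta receives 10.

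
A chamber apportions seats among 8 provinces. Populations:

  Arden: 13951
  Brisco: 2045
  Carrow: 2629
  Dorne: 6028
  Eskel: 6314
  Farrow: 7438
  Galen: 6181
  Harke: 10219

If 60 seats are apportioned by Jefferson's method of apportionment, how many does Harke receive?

Standard divisor 54805/60 ≈ 913.417; standard quotas: Arden 15.273, Brisco 2.239, Carrow 2.878, Dorne 6.599, Eskel 6.913, Farrow 8.143, Galen 6.767, Harke 11.188.
Rounding down gives 15, 2, 2, 6, 6, 8, 6, 11 = 56 seats, so the divisor must be adjusted.
With modified divisor 870: modified quotas Arden 16.036, Brisco 2.351, Carrow 3.022, Dorne 6.929, Eskel 7.257, Farrow 8.549, Galen 7.105, Harke 11.746.
Rounding down: Arden 16, Brisco 2, Carrow 3, Dorne 6, Eskel 7, Farrow 8, Galen 7, Harke 11 (total 60).
Harke receives 11.

11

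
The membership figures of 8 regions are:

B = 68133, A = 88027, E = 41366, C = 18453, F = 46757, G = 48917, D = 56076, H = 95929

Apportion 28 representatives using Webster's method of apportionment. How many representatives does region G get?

Standard divisor 463658/28 ≈ 16559.214; standard quotas: B 4.115, A 5.316, E 2.498, C 1.114, F 2.824, G 2.954, D 3.386, H 5.793.
Rounding to the nearest integer gives 4, 5, 2, 1, 3, 3, 3, 6 = 27 seats, so the divisor must be adjusted.
With modified divisor 16300: modified quotas B 4.180, A 5.400, E 2.538, C 1.132, F 2.869, G 3.001, D 3.440, H 5.885.
Rounding to the nearest integer: B 4, A 5, E 3, C 1, F 3, G 3, D 3, H 6 (total 28).
G receives 3.

3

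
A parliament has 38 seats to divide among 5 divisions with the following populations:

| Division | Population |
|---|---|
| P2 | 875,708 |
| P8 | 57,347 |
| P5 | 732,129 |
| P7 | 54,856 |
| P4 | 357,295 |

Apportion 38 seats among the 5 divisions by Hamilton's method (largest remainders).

Total 2077335; standard divisor 2077335/38 ≈ 54666.711.
Standard quotas: P2 16.0190, P8 1.0490, P5 13.3926, P7 1.0035, P4 6.5359.
Lower quotas: P2 16, P8 1, P5 13, P7 1, P4 6 (sum 37, leaving 1 seat).
Remainders in descending order: P4 0.5359, P5 0.3926, P8 0.0490, P2 0.0190, P7 0.0035.
The surplus seat goes to P4.

P2 16; P8 1; P5 13; P7 1; P4 7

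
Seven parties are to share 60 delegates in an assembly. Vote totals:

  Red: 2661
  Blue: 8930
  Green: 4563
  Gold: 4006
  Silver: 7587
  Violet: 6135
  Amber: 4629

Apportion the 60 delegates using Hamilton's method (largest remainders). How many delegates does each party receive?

Total 38511; standard divisor 38511/60 ≈ 641.85.
Standard quotas: Red 4.1458, Blue 13.9129, Green 7.1091, Gold 6.2413, Silver 11.8205, Violet 9.5583, Amber 7.2120.
Lower quotas: Red 4, Blue 13, Green 7, Gold 6, Silver 11, Violet 9, Amber 7 (sum 57, leaving 3 seats).
Remainders in descending order: Blue 0.9129, Silver 0.8205, Violet 0.5583, Gold 0.2413, Amber 0.2120, Red 0.1458, Green 0.1091.
Largest remainders: Blue, Silver, Violet receive the extra seats.

Red 4, Blue 14, Green 7, Gold 6, Silver 12, Violet 10, Amber 7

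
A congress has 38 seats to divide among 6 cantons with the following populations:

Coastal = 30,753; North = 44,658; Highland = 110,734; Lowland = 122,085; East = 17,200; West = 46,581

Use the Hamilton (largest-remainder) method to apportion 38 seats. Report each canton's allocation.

Standard divisor: 372011 ÷ 38 ≈ 9789.763.
Standard quotas: Coastal 3.1413, North 4.5617, Highland 11.3112, Lowland 12.4707, East 1.7569, West 4.7581.
Lower quotas: Coastal 3, North 4, Highland 11, Lowland 12, East 1, West 4 (sum 35, leaving 3 seats).
Remainders in descending order: West 0.7581, East 0.7569, North 0.5617, Lowland 0.4707, Highland 0.3112, Coastal 0.1413.
Largest remainders: West, East, North receive the extra seats.

Coastal=3; North=5; Highland=11; Lowland=12; East=2; West=5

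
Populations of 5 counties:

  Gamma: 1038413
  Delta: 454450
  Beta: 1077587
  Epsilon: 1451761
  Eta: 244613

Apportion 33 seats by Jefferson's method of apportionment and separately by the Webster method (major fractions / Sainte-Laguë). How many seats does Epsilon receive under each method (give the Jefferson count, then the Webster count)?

12 and 11

Jefferson: Gamma 8, Delta 3, Beta 8, Epsilon 12, Eta 2.
Webster: Gamma 8, Delta 4, Beta 8, Epsilon 11, Eta 2.
Epsilon gets 12 under Jefferson and 11 under Webster.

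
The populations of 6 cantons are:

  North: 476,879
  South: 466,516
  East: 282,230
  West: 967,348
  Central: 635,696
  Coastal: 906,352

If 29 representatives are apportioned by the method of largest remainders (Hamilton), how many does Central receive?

5

The standard divisor is 3735021/29 ≈ 128793.828.
Standard quotas: North 3.7027, South 3.6222, East 2.1913, West 7.5108, Central 4.9358, Coastal 7.0372.
Lower quotas: North 3, South 3, East 2, West 7, Central 4, Coastal 7 (sum 26, leaving 3 seats).
Remainders in descending order: Central 0.9358, North 0.7027, South 0.6222, West 0.5108, East 0.1913, Coastal 0.0372.
The surplus seats go to Central, North, South.
Central receives 5.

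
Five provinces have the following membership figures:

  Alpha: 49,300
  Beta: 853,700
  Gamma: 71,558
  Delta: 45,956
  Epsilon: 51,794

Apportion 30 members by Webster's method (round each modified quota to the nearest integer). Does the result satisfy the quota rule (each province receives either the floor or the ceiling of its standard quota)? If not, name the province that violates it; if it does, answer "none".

Standard quotas: Alpha 1.379, Beta 23.884, Gamma 2.002, Delta 1.286, Epsilon 1.449.
Webster allocation: Alpha 1, Beta 25, Gamma 2, Delta 1, Epsilon 1.
Beta has quota 23.884 (lower 23, upper 24) but receives 25 — outside the quota interval.

Beta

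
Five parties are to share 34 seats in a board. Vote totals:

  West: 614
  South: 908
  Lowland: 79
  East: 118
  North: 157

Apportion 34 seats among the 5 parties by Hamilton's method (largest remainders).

West 11, South 17, Lowland 1, East 2, North 3

The standard divisor is 1876/34 ≈ 55.176.
Standard quotas: West 11.128, South 16.456, Lowland 1.432, East 2.139, North 2.845.
Lower quotas: West 11, South 16, Lowland 1, East 2, North 2 (sum 32, leaving 2 seats).
Remainders in descending order: North 0.845, South 0.456, Lowland 0.432, East 0.139, West 0.128.
The surplus seats go to North, South.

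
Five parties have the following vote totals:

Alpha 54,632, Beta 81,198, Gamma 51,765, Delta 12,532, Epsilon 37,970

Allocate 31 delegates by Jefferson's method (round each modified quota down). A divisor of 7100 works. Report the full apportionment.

Alpha=7; Beta=11; Gamma=7; Delta=1; Epsilon=5

With modified divisor 7100: modified quotas Alpha 7.695, Beta 11.436, Gamma 7.291, Delta 1.765, Epsilon 5.348.
Rounding down: Alpha 7, Beta 11, Gamma 7, Delta 1, Epsilon 5 (total 31).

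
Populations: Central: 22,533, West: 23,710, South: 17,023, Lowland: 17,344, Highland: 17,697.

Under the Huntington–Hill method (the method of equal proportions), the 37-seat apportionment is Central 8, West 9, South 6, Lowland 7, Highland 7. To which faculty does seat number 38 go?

Priority for the next seat is population ÷ (√(s·(s+1))).
Priorities: Central 2655.540, West 2499.253, South 2626.706, Lowland 2317.689, Highland 2364.861.
Highest priority: Central.

Central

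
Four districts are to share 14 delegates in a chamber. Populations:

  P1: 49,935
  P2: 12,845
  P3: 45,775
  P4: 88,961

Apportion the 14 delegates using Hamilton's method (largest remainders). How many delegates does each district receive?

Standard divisor: 197516 ÷ 14 ≈ 14108.286.
Standard quotas: P1 3.5394, P2 0.9105, P3 3.2445, P4 6.3056.
Lower quotas: P1 3, P2 0, P3 3, P4 6 (sum 12, leaving 2 seats).
Remainders in descending order: P2 0.9105, P1 0.5394, P4 0.3056, P3 0.2445.
Largest remainders: P2, P1 receive the extra seats.

P1: 4, P2: 1, P3: 3, P4: 6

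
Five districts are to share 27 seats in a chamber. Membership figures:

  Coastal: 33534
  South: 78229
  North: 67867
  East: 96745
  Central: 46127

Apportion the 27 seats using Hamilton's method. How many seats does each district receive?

Coastal 3, South 6, North 6, East 8, Central 4

Total 322502; standard divisor 322502/27 ≈ 11944.519.
Standard quotas: Coastal 2.8075, South 6.5494, North 5.6819, East 8.0995, Central 3.8618.
Lower quotas: Coastal 2, South 6, North 5, East 8, Central 3 (sum 24, leaving 3 seats).
Remainders in descending order: Central 0.8618, Coastal 0.8075, North 0.6819, South 0.5494, East 0.0995.
Largest remainders: Central, Coastal, North receive the extra seats.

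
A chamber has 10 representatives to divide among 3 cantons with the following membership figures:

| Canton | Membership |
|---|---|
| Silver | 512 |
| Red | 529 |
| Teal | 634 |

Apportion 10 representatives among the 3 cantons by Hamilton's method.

The standard divisor is 1675/10 ≈ 167.5.
Standard quotas: Silver 3.057, Red 3.158, Teal 3.785.
Lower quotas: Silver 3, Red 3, Teal 3 (sum 9, leaving 1 seat).
Remainders in descending order: Teal 0.785, Red 0.158, Silver 0.057.
Largest remainder: Teal receives the extra seat.

Silver 3, Red 3, Teal 4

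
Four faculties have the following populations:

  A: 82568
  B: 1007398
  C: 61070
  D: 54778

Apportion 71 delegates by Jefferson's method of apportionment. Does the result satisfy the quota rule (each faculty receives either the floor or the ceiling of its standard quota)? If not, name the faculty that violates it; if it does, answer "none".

Standard quotas: A 4.862, B 59.317, C 3.596, D 3.225.
Jefferson allocation: A 4, B 61, C 3, D 3.
B has quota 59.317 (lower 59, upper 60) but receives 61 — outside the quota interval.

B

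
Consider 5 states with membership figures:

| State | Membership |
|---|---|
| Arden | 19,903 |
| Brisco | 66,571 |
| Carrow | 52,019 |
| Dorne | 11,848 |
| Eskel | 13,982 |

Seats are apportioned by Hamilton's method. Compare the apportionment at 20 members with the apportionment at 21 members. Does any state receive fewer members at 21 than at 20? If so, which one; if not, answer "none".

At 20 seats: Arden 2, Brisco 8, Carrow 6, Dorne 2, Eskel 2.
At 21 seats: Arden 3, Brisco 8, Carrow 7, Dorne 1, Eskel 2.
Dorne drops from 2 to 1.

Dorne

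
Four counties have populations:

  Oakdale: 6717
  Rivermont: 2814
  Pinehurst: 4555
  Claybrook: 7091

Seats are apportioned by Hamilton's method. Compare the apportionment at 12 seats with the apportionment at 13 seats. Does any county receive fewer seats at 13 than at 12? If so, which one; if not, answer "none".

At 12 seats: Oakdale 4, Rivermont 2, Pinehurst 2, Claybrook 4.
At 13 seats: Oakdale 4, Rivermont 2, Pinehurst 3, Claybrook 4.
No county's allocation decreased.

none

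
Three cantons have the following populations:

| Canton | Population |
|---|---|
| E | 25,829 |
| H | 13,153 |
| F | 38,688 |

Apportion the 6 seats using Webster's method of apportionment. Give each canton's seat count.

E 2, H 1, F 3

Standard divisor 77670/6 ≈ 12945; standard quotas: E 1.995, H 1.016, F 2.989.
Rounding to the nearest integer gives E 2, H 1, F 3 — total 6, matching the house size, so no adjustment is needed.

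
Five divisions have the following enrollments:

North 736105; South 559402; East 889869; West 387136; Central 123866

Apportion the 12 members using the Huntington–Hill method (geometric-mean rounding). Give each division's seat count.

With divisor 242629: modified quotas North 3.034, South 2.306, East 3.668, West 1.596, Central 0.511.
Geometric-mean thresholds: North √(3·4)=3.464, South √(2·3)=2.449, East √(3·4)=3.464, West √(1·2)=1.414, Central (min 1).
Each quota rounded against its threshold gives North 3, South 2, East 4, West 2, Central 1 (total 12).

North: 3; South: 2; East: 4; West: 2; Central: 1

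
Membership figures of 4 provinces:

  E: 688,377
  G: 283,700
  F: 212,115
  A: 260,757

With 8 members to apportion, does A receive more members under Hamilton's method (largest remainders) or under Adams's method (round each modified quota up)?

Adams

Hamilton: E 4, G 2, F 1, A 1.
Adams: E 3, G 2, F 1, A 2.
A gets 1 under Hamilton and 2 under Adams.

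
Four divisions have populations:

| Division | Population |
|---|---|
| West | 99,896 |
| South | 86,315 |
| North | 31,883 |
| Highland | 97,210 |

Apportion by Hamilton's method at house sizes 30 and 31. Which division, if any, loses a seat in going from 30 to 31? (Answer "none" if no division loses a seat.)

At 30 seats: West 10, South 8, North 3, Highland 9.
At 31 seats: West 10, South 8, North 3, Highland 10.
No division's allocation decreased.

none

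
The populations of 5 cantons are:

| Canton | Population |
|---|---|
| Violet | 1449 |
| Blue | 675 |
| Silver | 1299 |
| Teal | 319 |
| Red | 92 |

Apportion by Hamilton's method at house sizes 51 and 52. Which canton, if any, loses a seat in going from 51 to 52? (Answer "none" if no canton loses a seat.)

At 51 seats: Violet 19, Blue 9, Silver 18, Teal 4, Red 1.
At 52 seats: Violet 20, Blue 9, Silver 18, Teal 4, Red 1.
No canton's allocation decreased.

none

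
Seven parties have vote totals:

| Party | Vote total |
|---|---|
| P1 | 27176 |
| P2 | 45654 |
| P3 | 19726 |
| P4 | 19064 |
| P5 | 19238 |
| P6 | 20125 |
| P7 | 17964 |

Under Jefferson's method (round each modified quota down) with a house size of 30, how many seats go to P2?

9

Standard divisor 168947/30 ≈ 5631.567; standard quotas: P1 4.826, P2 8.107, P3 3.503, P4 3.385, P5 3.416, P6 3.574, P7 3.190.
Rounding down gives 4, 8, 3, 3, 3, 3, 3 = 27 seats, so the divisor must be adjusted.
With modified divisor 5000: modified quotas P1 5.435, P2 9.131, P3 3.945, P4 3.813, P5 3.848, P6 4.025, P7 3.593.
Rounding down: P1 5, P2 9, P3 3, P4 3, P5 3, P6 4, P7 3 (total 30).
P2 receives 9.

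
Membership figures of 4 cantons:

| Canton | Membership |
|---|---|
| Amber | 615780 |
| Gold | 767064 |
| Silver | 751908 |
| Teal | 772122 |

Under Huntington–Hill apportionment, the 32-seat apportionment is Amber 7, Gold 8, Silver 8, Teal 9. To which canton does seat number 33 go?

Priority for the next seat is population ÷ (√(s·(s+1))).
Priorities: Amber 82287.064, Gold 90399.359, Silver 88613.208, Teal 81388.805.
Highest priority: Gold.

Gold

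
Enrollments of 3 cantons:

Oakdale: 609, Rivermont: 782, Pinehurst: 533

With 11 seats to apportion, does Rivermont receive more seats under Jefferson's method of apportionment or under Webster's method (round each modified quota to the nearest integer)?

Jefferson

Jefferson: Oakdale 3, Rivermont 5, Pinehurst 3.
Webster: Oakdale 4, Rivermont 4, Pinehurst 3.
Rivermont gets 5 under Jefferson and 4 under Webster.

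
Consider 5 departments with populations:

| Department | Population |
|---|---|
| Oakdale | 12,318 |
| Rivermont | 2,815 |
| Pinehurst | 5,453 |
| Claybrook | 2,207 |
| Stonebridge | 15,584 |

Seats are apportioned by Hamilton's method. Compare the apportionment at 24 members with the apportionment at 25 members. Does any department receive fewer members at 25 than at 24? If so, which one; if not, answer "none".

none

At 24 seats: Oakdale 8, Rivermont 2, Pinehurst 3, Claybrook 1, Stonebridge 10.
At 25 seats: Oakdale 8, Rivermont 2, Pinehurst 4, Claybrook 1, Stonebridge 10.
No department's allocation decreased.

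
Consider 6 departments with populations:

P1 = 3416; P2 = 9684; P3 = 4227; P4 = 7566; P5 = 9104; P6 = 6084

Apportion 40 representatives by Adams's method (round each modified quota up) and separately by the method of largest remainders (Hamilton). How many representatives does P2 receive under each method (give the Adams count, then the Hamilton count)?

9 and 10

Adams: P1 4, P2 9, P3 4, P4 8, P5 9, P6 6.
Hamilton: P1 3, P2 10, P3 4, P4 8, P5 9, P6 6.
P2 gets 9 under Adams and 10 under Hamilton.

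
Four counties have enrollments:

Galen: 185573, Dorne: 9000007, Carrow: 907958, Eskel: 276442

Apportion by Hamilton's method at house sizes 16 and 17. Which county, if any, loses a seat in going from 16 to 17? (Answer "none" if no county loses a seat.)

At 16 seats: Galen 0, Dorne 14, Carrow 1, Eskel 1.
At 17 seats: Galen 0, Dorne 15, Carrow 2, Eskel 0.
Eskel drops from 1 to 0.

Eskel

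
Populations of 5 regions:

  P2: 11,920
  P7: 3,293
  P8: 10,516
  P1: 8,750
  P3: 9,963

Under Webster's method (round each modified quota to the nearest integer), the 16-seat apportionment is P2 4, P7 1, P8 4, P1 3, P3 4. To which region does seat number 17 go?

Priority for the next seat is population ÷ (current seats + 0.5).
Priorities: P2 2648.889, P7 2195.333, P8 2336.889, P1 2500.000, P3 2214.000.
Highest priority: P2.

P2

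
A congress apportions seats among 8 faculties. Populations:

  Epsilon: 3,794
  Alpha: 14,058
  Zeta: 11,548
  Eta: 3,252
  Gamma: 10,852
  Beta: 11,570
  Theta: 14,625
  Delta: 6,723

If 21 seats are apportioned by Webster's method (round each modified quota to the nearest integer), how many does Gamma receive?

3

Standard divisor 76422/21 ≈ 3639.143; standard quotas: Epsilon 1.043, Alpha 3.863, Zeta 3.173, Eta 0.894, Gamma 2.982, Beta 3.179, Theta 4.019, Delta 1.847.
Rounding to the nearest integer gives Epsilon 1, Alpha 4, Zeta 3, Eta 1, Gamma 3, Beta 3, Theta 4, Delta 2 — total 21, matching the house size, so no adjustment is needed.
Gamma receives 3.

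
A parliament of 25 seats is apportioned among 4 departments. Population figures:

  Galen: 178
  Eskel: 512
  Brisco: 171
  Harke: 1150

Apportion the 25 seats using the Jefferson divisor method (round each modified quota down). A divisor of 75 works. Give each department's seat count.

With modified divisor 75: modified quotas Galen 2.373, Eskel 6.827, Brisco 2.280, Harke 15.333.
Rounding down: Galen 2, Eskel 6, Brisco 2, Harke 15 (total 25).

Galen 2; Eskel 6; Brisco 2; Harke 15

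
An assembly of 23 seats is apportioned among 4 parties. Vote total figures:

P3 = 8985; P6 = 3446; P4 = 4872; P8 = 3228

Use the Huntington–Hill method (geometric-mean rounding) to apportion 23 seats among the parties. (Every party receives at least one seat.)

With divisor 911: modified quotas P3 9.863, P6 3.783, P4 5.348, P8 3.543.
Geometric-mean thresholds: P3 √(9·10)=9.487, P6 √(3·4)=3.464, P4 √(5·6)=5.477, P8 √(3·4)=3.464.
Each quota rounded against its threshold gives P3 10, P6 4, P4 5, P8 4 (total 23).

P3 10; P6 4; P4 5; P8 4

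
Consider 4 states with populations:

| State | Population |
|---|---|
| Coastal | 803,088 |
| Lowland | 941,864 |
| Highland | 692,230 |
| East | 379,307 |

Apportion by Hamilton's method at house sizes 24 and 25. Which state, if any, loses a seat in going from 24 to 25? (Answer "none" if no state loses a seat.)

none

At 24 seats: Coastal 7, Lowland 8, Highland 6, East 3.
At 25 seats: Coastal 7, Lowland 8, Highland 6, East 4.
No state's allocation decreased.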